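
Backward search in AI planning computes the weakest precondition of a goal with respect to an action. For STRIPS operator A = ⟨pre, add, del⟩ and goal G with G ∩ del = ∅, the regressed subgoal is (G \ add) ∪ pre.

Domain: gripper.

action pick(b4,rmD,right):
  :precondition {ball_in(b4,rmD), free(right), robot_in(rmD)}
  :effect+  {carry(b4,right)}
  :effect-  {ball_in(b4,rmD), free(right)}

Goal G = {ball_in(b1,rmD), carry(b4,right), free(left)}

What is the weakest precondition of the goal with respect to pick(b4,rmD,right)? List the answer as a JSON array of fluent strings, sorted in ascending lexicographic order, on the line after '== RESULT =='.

Regress:
  G ∩ del = {}  (empty — regression defined)
  G \ add = {ball_in(b1,rmD), carry(b4,right), free(left)} \ {carry(b4,right)} = {ball_in(b1,rmD), free(left)}
  ∪ pre   = {ball_in(b1,rmD), free(left)} ∪ {ball_in(b4,rmD), free(right), robot_in(rmD)}
          = {ball_in(b1,rmD), ball_in(b4,rmD), free(left), free(right), robot_in(rmD)}

== RESULT ==
["ball_in(b1,rmD)", "ball_in(b4,rmD)", "free(left)", "free(right)", "robot_in(rmD)"]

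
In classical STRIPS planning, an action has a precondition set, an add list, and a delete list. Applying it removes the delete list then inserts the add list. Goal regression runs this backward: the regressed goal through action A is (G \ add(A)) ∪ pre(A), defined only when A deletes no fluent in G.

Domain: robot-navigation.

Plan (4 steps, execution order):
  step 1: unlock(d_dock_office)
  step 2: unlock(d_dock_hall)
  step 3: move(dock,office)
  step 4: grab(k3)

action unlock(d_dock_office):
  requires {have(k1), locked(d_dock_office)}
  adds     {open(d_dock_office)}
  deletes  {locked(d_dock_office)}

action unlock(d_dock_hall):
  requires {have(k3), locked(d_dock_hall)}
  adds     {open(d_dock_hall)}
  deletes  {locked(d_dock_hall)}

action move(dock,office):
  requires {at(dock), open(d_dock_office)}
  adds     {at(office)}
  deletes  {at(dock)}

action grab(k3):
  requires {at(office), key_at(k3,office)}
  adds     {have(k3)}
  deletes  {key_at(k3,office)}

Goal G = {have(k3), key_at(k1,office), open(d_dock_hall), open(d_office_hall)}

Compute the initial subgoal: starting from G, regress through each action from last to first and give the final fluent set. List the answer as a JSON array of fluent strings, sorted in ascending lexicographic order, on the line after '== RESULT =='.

Work backward from the goal:
  through step 4 (grab(k3)): drop {have(k3)}, keep {key_at(k1,office), open(d_dock_hall), open(d_office_hall)}, require {at(office), key_at(k3,office)}
    → {at(office), key_at(k1,office), key_at(k3,office), open(d_dock_hall), open(d_office_hall)}
  through step 3 (move(dock,office)): drop {at(office)}, keep {key_at(k1,office), key_at(k3,office), open(d_dock_hall), open(d_office_hall)}, require {at(dock), open(d_dock_office)}
    → {at(dock), key_at(k1,office), key_at(k3,office), open(d_dock_hall), open(d_dock_office), open(d_office_hall)}
  through step 2 (unlock(d_dock_hall)): drop {open(d_dock_hall)}, keep {at(dock), key_at(k1,office), key_at(k3,office), open(d_dock_office), open(d_office_hall)}, require {have(k3), locked(d_dock_hall)}
    → {at(dock), have(k3), key_at(k1,office), key_at(k3,office), locked(d_dock_hall), open(d_dock_office), open(d_office_hall)}
  through step 1 (unlock(d_dock_office)): drop {open(d_dock_office)}, keep {at(dock), have(k3), key_at(k1,office), key_at(k3,office), locked(d_dock_hall), open(d_office_hall)}, require {have(k1), locked(d_dock_office)}
    → {at(dock), have(k1), have(k3), key_at(k1,office), key_at(k3,office), locked(d_dock_hall), locked(d_dock_office), open(d_office_hall)}

== RESULT ==
["at(dock)", "have(k1)", "have(k3)", "key_at(k1,office)", "key_at(k3,office)", "locked(d_dock_hall)", "locked(d_dock_office)", "open(d_office_hall)"]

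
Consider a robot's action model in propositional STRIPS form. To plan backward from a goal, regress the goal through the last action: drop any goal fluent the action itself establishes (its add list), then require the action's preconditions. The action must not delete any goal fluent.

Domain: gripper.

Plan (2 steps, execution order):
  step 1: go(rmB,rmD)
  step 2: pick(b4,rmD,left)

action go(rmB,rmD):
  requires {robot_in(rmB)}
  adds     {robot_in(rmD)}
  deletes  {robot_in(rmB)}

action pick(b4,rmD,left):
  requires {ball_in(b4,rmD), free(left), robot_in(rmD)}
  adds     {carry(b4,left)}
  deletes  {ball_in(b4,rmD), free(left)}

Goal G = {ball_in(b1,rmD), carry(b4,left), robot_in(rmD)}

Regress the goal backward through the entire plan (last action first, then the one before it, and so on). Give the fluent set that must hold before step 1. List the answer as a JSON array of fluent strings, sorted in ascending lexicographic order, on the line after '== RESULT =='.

Regress step by step:
  through step 2 (pick(b4,rmD,left)): drop {carry(b4,left)}, keep {ball_in(b1,rmD), robot_in(rmD)}, require {ball_in(b4,rmD), free(left), robot_in(rmD)}
    → {ball_in(b1,rmD), ball_in(b4,rmD), free(left), robot_in(rmD)}
  through step 1 (go(rmB,rmD)): drop {robot_in(rmD)}, keep {ball_in(b1,rmD), ball_in(b4,rmD), free(left)}, require {robot_in(rmB)}
    → {ball_in(b1,rmD), ball_in(b4,rmD), free(left), robot_in(rmB)}

== RESULT ==
["ball_in(b1,rmD)", "ball_in(b4,rmD)", "free(left)", "robot_in(rmB)"]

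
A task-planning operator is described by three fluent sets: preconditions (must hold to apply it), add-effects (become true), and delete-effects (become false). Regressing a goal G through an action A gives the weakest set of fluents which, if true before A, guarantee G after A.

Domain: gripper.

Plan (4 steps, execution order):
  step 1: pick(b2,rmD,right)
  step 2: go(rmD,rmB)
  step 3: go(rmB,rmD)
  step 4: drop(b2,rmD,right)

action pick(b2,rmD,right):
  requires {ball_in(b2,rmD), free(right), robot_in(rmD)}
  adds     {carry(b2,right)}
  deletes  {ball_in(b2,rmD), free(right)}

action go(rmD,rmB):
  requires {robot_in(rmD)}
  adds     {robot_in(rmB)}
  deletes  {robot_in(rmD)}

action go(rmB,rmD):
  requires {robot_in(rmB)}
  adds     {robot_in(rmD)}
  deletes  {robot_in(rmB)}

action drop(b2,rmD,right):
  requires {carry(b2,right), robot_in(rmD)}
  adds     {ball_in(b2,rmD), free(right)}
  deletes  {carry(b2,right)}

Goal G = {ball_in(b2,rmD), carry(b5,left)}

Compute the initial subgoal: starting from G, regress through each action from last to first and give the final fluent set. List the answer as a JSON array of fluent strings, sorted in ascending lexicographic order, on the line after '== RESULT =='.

Work backward from the goal:
  through step 4 (drop(b2,rmD,right)): drop {ball_in(b2,rmD)}, keep {carry(b5,left)}, require {carry(b2,right), robot_in(rmD)}
    → {carry(b2,right), carry(b5,left), robot_in(rmD)}
  through step 3 (go(rmB,rmD)): drop {robot_in(rmD)}, keep {carry(b2,right), carry(b5,left)}, require {robot_in(rmB)}
    → {carry(b2,right), carry(b5,left), robot_in(rmB)}
  through step 2 (go(rmD,rmB)): drop {robot_in(rmB)}, keep {carry(b2,right), carry(b5,left)}, require {robot_in(rmD)}
    → {carry(b2,right), carry(b5,left), robot_in(rmD)}
  through step 1 (pick(b2,rmD,right)): drop {carry(b2,right)}, keep {carry(b5,left), robot_in(rmD)}, require {ball_in(b2,rmD), free(right), robot_in(rmD)}
    → {ball_in(b2,rmD), carry(b5,left), free(right), robot_in(rmD)}

== RESULT ==
["ball_in(b2,rmD)", "carry(b5,left)", "free(right)", "robot_in(rmD)"]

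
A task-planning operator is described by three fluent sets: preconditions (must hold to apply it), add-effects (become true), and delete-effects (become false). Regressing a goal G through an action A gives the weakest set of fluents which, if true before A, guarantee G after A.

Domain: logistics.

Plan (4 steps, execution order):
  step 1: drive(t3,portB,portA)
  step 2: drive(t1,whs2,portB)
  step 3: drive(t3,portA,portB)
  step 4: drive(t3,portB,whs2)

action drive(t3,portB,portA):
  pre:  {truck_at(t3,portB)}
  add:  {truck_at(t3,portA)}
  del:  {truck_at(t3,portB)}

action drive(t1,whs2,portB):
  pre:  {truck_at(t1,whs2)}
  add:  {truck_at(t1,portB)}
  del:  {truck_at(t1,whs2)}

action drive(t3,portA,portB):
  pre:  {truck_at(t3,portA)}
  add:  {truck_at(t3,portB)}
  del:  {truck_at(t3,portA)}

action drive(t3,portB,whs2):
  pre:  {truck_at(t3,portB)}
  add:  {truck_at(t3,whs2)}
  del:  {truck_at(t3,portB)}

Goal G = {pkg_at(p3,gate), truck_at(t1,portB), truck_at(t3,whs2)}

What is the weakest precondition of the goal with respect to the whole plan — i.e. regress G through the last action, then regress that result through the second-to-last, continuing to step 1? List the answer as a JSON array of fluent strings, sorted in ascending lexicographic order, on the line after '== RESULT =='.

Regress step by step:
  through step 4 (drive(t3,portB,whs2)): drop {truck_at(t3,whs2)}, keep {pkg_at(p3,gate), truck_at(t1,portB)}, require {truck_at(t3,portB)}
    → {pkg_at(p3,gate), truck_at(t1,portB), truck_at(t3,portB)}
  through step 3 (drive(t3,portA,portB)): drop {truck_at(t3,portB)}, keep {pkg_at(p3,gate), truck_at(t1,portB)}, require {truck_at(t3,portA)}
    → {pkg_at(p3,gate), truck_at(t1,portB), truck_at(t3,portA)}
  through step 2 (drive(t1,whs2,portB)): drop {truck_at(t1,portB)}, keep {pkg_at(p3,gate), truck_at(t3,portA)}, require {truck_at(t1,whs2)}
    → {pkg_at(p3,gate), truck_at(t1,whs2), truck_at(t3,portA)}
  through step 1 (drive(t3,portB,portA)): drop {truck_at(t3,portA)}, keep {pkg_at(p3,gate), truck_at(t1,whs2)}, require {truck_at(t3,portB)}
    → {pkg_at(p3,gate), truck_at(t1,whs2), truck_at(t3,portB)}

== RESULT ==
["pkg_at(p3,gate)", "truck_at(t1,whs2)", "truck_at(t3,portB)"]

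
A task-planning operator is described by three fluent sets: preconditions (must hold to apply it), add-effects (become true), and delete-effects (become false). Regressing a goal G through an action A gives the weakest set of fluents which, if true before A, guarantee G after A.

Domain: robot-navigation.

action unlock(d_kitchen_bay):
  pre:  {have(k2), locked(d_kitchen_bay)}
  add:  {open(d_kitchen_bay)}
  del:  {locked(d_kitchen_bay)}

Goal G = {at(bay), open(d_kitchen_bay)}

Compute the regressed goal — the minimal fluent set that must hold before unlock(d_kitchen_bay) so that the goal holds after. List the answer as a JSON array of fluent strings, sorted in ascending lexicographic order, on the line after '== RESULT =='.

Regress:
  G ∩ del = {}  (empty — regression defined)
  G \ add = {at(bay), open(d_kitchen_bay)} \ {open(d_kitchen_bay)} = {at(bay)}
  ∪ pre   = {at(bay)} ∪ {have(k2), locked(d_kitchen_bay)}
          = {at(bay), have(k2), locked(d_kitchen_bay)}

== RESULT ==
["at(bay)", "have(k2)", "locked(d_kitchen_bay)"]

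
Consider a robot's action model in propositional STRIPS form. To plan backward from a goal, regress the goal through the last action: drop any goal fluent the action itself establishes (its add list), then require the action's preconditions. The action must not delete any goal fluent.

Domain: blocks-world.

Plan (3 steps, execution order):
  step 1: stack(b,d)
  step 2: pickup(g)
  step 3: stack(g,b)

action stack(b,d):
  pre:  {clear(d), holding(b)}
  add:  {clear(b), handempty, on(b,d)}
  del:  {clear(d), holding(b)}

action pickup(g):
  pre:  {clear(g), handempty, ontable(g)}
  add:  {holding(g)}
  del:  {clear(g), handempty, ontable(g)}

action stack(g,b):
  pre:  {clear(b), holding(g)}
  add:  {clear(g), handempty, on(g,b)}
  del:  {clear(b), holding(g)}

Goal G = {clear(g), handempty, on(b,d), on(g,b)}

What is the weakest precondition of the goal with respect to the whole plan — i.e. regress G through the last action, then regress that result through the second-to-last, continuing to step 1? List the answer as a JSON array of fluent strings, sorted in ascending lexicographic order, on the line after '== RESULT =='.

Regress step by step:
  through step 3 (stack(g,b)): drop {clear(g), handempty, on(g,b)}, keep {on(b,d)}, require {clear(b), holding(g)}
    → {clear(b), holding(g), on(b,d)}
  through step 2 (pickup(g)): drop {holding(g)}, keep {clear(b), on(b,d)}, require {clear(g), handempty, ontable(g)}
    → {clear(b), clear(g), handempty, on(b,d), ontable(g)}
  through step 1 (stack(b,d)): drop {clear(b), handempty, on(b,d)}, keep {clear(g), ontable(g)}, require {clear(d), holding(b)}
    → {clear(d), clear(g), holding(b), ontable(g)}

== RESULT ==
["clear(d)", "clear(g)", "holding(b)", "ontable(g)"]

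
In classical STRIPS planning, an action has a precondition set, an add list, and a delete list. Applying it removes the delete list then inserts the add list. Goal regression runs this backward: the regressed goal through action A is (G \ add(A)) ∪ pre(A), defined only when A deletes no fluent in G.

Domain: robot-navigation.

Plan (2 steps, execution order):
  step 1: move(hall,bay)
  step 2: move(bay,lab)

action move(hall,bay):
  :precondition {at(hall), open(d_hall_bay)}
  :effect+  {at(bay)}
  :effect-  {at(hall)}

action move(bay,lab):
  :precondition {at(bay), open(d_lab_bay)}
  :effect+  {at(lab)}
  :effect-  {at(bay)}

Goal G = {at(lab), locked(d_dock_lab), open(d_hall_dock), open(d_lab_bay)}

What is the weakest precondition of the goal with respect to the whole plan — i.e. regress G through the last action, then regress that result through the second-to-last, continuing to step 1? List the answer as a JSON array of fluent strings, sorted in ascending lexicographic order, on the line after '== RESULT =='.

Work backward from the goal:
  through step 2 (move(bay,lab)): drop {at(lab)}, keep {locked(d_dock_lab), open(d_hall_dock), open(d_lab_bay)}, require {at(bay), open(d_lab_bay)}
    → {at(bay), locked(d_dock_lab), open(d_hall_dock), open(d_lab_bay)}
  through step 1 (move(hall,bay)): drop {at(bay)}, keep {locked(d_dock_lab), open(d_hall_dock), open(d_lab_bay)}, require {at(hall), open(d_hall_bay)}
    → {at(hall), locked(d_dock_lab), open(d_hall_bay), open(d_hall_dock), open(d_lab_bay)}

== RESULT ==
["at(hall)", "locked(d_dock_lab)", "open(d_hall_bay)", "open(d_hall_dock)", "open(d_lab_bay)"]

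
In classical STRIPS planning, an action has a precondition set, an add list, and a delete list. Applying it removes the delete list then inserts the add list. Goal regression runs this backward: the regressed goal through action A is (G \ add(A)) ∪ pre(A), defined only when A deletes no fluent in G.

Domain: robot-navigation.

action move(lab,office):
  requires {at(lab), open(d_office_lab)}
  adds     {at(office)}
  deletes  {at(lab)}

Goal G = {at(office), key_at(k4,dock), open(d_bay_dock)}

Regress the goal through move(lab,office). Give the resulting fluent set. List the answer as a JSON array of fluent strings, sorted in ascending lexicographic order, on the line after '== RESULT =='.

Regress:
  G ∩ del = {}  (empty — regression defined)
  G \ add = {at(office), key_at(k4,dock), open(d_bay_dock)} \ {at(office)} = {key_at(k4,dock), open(d_bay_dock)}
  ∪ pre   = {key_at(k4,dock), open(d_bay_dock)} ∪ {at(lab), open(d_office_lab)}
          = {at(lab), key_at(k4,dock), open(d_bay_dock), open(d_office_lab)}

== RESULT ==
["at(lab)", "key_at(k4,dock)", "open(d_bay_dock)", "open(d_office_lab)"]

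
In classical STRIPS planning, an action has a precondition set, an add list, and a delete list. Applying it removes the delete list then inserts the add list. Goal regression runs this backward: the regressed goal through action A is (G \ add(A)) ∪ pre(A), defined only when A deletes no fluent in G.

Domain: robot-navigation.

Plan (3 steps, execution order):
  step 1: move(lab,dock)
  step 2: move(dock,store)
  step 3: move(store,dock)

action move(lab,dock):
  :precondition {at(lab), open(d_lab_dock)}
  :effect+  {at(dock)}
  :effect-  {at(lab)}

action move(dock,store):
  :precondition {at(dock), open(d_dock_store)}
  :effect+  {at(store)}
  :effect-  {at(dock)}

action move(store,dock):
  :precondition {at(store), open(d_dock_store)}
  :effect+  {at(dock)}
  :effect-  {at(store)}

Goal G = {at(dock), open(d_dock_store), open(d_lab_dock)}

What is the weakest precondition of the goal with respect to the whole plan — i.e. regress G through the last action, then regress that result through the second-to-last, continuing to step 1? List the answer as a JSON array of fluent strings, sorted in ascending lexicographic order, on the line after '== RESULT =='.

Regress step by step:
  through step 3 (move(store,dock)): drop {at(dock)}, keep {open(d_dock_store), open(d_lab_dock)}, require {at(store), open(d_dock_store)}
    → {at(store), open(d_dock_store), open(d_lab_dock)}
  through step 2 (move(dock,store)): drop {at(store)}, keep {open(d_dock_store), open(d_lab_dock)}, require {at(dock), open(d_dock_store)}
    → {at(dock), open(d_dock_store), open(d_lab_dock)}
  through step 1 (move(lab,dock)): drop {at(dock)}, keep {open(d_dock_store), open(d_lab_dock)}, require {at(lab), open(d_lab_dock)}
    → {at(lab), open(d_dock_store), open(d_lab_dock)}

== RESULT ==
["at(lab)", "open(d_dock_store)", "open(d_lab_dock)"]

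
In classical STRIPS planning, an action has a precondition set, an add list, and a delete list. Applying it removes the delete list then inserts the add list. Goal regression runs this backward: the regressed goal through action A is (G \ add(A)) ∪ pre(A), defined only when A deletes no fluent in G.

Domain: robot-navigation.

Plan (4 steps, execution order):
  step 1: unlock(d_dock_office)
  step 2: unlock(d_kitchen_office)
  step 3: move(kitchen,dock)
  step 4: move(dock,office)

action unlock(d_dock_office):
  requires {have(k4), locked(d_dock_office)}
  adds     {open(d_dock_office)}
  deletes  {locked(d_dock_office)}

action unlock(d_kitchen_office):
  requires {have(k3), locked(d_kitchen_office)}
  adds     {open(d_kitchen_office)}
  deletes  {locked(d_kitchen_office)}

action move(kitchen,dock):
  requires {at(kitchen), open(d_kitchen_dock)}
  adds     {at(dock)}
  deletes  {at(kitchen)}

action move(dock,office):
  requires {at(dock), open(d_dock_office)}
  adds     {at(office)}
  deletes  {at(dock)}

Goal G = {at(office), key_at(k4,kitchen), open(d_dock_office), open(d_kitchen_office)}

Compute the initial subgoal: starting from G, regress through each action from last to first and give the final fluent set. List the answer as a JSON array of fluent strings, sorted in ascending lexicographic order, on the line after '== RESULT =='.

Regress step by step:
  through step 4 (move(dock,office)): drop {at(office)}, keep {key_at(k4,kitchen), open(d_dock_office), open(d_kitchen_office)}, require {at(dock), open(d_dock_office)}
    → {at(dock), key_at(k4,kitchen), open(d_dock_office), open(d_kitchen_office)}
  through step 3 (move(kitchen,dock)): drop {at(dock)}, keep {key_at(k4,kitchen), open(d_dock_office), open(d_kitchen_office)}, require {at(kitchen), open(d_kitchen_dock)}
    → {at(kitchen), key_at(k4,kitchen), open(d_dock_office), open(d_kitchen_dock), open(d_kitchen_office)}
  through step 2 (unlock(d_kitchen_office)): drop {open(d_kitchen_office)}, keep {at(kitchen), key_at(k4,kitchen), open(d_dock_office), open(d_kitchen_dock)}, require {have(k3), locked(d_kitchen_office)}
    → {at(kitchen), have(k3), key_at(k4,kitchen), locked(d_kitchen_office), open(d_dock_office), open(d_kitchen_dock)}
  through step 1 (unlock(d_dock_office)): drop {open(d_dock_office)}, keep {at(kitchen), have(k3), key_at(k4,kitchen), locked(d_kitchen_office), open(d_kitchen_dock)}, require {have(k4), locked(d_dock_office)}
    → {at(kitchen), have(k3), have(k4), key_at(k4,kitchen), locked(d_dock_office), locked(d_kitchen_office), open(d_kitchen_dock)}

== RESULT ==
["at(kitchen)", "have(k3)", "have(k4)", "key_at(k4,kitchen)", "locked(d_dock_office)", "locked(d_kitchen_office)", "open(d_kitchen_dock)"]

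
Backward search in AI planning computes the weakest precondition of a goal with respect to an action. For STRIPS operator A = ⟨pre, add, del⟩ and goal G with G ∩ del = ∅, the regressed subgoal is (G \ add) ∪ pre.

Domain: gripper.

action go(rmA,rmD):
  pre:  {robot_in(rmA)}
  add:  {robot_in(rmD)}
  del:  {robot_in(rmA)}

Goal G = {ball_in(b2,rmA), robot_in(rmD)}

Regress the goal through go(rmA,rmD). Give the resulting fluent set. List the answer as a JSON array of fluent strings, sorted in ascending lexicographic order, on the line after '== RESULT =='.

Regress:
  G ∩ del = {}  (empty — regression defined)
  G \ add = {ball_in(b2,rmA), robot_in(rmD)} \ {robot_in(rmD)} = {ball_in(b2,rmA)}
  ∪ pre   = {ball_in(b2,rmA)} ∪ {robot_in(rmA)}
          = {ball_in(b2,rmA), robot_in(rmA)}

== RESULT ==
["ball_in(b2,rmA)", "robot_in(rmA)"]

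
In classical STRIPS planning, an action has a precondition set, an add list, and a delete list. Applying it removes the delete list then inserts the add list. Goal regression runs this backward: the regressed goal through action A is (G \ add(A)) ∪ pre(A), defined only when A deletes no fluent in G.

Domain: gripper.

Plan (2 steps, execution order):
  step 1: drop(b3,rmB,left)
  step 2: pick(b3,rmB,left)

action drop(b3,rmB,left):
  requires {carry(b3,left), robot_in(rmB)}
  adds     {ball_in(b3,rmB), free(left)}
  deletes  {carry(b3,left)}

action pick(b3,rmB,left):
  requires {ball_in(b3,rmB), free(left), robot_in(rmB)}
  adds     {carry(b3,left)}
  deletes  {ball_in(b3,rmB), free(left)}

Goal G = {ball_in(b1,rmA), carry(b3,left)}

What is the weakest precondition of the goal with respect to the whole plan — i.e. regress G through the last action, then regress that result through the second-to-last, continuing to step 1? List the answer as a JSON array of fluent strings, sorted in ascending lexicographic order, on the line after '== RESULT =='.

Regress step by step:
  through step 2 (pick(b3,rmB,left)): drop {carry(b3,left)}, keep {ball_in(b1,rmA)}, require {ball_in(b3,rmB), free(left), robot_in(rmB)}
    → {ball_in(b1,rmA), ball_in(b3,rmB), free(left), robot_in(rmB)}
  through step 1 (drop(b3,rmB,left)): drop {ball_in(b3,rmB), free(left)}, keep {ball_in(b1,rmA), robot_in(rmB)}, require {carry(b3,left), robot_in(rmB)}
    → {ball_in(b1,rmA), carry(b3,left), robot_in(rmB)}

== RESULT ==
["ball_in(b1,rmA)", "carry(b3,left)", "robot_in(rmB)"]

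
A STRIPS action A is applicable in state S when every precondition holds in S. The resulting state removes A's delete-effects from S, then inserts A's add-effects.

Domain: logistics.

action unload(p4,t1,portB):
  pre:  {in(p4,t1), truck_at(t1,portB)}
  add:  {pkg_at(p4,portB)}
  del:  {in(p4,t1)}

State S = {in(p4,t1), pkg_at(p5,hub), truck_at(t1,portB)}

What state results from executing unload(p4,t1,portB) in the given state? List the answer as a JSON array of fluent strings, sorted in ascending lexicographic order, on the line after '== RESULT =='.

Compute (S \ del) ∪ add:
  pre ⊆ S: {in(p4,t1), truck_at(t1,portB)} ⊆ S  — applicable
  S \ del = {pkg_at(p5,hub), truck_at(t1,portB)}
  ∪ add   = {pkg_at(p4,portB), pkg_at(p5,hub), truck_at(t1,portB)}

== RESULT ==
["pkg_at(p4,portB)", "pkg_at(p5,hub)", "truck_at(t1,portB)"]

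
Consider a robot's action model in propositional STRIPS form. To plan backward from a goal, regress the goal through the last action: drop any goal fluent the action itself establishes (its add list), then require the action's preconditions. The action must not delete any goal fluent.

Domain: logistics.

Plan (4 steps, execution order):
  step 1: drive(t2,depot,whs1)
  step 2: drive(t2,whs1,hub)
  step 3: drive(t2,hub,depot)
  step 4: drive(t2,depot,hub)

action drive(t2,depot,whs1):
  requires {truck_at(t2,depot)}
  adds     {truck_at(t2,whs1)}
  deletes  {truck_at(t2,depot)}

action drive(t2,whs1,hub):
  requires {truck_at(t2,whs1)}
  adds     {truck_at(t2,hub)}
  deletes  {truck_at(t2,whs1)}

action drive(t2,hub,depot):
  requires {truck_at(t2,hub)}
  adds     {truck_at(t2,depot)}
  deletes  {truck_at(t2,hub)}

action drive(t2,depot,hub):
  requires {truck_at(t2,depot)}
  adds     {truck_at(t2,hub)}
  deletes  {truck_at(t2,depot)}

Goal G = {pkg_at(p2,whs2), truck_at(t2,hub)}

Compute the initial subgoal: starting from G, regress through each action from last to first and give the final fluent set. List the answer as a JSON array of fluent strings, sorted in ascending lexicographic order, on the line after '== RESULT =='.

Work backward from the goal:
  through step 4 (drive(t2,depot,hub)): drop {truck_at(t2,hub)}, keep {pkg_at(p2,whs2)}, require {truck_at(t2,depot)}
    → {pkg_at(p2,whs2), truck_at(t2,depot)}
  through step 3 (drive(t2,hub,depot)): drop {truck_at(t2,depot)}, keep {pkg_at(p2,whs2)}, require {truck_at(t2,hub)}
    → {pkg_at(p2,whs2), truck_at(t2,hub)}
  through step 2 (drive(t2,whs1,hub)): drop {truck_at(t2,hub)}, keep {pkg_at(p2,whs2)}, require {truck_at(t2,whs1)}
    → {pkg_at(p2,whs2), truck_at(t2,whs1)}
  through step 1 (drive(t2,depot,whs1)): drop {truck_at(t2,whs1)}, keep {pkg_at(p2,whs2)}, require {truck_at(t2,depot)}
    → {pkg_at(p2,whs2), truck_at(t2,depot)}

== RESULT ==
["pkg_at(p2,whs2)", "truck_at(t2,depot)"]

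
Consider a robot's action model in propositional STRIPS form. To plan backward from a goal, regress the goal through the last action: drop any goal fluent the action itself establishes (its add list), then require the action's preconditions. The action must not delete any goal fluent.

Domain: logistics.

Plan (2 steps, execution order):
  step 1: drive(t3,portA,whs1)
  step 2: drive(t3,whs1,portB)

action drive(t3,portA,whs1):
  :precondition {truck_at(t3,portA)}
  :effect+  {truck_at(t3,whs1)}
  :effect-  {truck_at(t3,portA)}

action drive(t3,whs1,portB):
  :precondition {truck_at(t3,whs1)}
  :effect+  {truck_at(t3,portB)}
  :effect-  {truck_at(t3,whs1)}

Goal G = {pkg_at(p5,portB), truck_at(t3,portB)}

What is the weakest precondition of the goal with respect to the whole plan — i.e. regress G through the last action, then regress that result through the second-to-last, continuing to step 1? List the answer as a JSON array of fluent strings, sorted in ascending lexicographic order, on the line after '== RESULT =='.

Regress step by step:
  through step 2 (drive(t3,whs1,portB)): drop {truck_at(t3,portB)}, keep {pkg_at(p5,portB)}, require {truck_at(t3,whs1)}
    → {pkg_at(p5,portB), truck_at(t3,whs1)}
  through step 1 (drive(t3,portA,whs1)): drop {truck_at(t3,whs1)}, keep {pkg_at(p5,portB)}, require {truck_at(t3,portA)}
    → {pkg_at(p5,portB), truck_at(t3,portA)}

== RESULT ==
["pkg_at(p5,portB)", "truck_at(t3,portA)"]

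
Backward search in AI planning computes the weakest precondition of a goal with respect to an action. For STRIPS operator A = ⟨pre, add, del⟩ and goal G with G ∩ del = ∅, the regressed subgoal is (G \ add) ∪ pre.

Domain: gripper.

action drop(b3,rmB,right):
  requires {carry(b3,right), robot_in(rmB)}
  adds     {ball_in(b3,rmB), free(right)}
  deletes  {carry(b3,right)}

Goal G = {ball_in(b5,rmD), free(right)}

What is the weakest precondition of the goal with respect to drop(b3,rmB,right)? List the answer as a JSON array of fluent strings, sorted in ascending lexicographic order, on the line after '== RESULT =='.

Regress:
  G ∩ del = {}  (empty — regression defined)
  G \ add = {ball_in(b5,rmD), free(right)} \ {ball_in(b3,rmB), free(right)} = {ball_in(b5,rmD)}
  ∪ pre   = {ball_in(b5,rmD)} ∪ {carry(b3,right), robot_in(rmB)}
          = {ball_in(b5,rmD), carry(b3,right), robot_in(rmB)}

== RESULT ==
["ball_in(b5,rmD)", "carry(b3,right)", "robot_in(rmB)"]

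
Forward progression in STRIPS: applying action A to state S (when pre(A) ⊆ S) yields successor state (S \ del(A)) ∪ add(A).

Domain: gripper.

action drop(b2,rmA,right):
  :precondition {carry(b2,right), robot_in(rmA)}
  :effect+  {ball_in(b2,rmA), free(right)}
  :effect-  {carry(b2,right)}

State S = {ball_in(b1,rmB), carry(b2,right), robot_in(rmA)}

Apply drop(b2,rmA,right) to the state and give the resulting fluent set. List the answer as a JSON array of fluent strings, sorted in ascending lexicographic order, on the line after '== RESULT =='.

Progress:
  pre ⊆ S: {carry(b2,right), robot_in(rmA)} ⊆ S  — applicable
  S \ del = {ball_in(b1,rmB), robot_in(rmA)}
  ∪ add   = {ball_in(b1,rmB), ball_in(b2,rmA), free(right), robot_in(rmA)}

== RESULT ==
["ball_in(b1,rmB)", "ball_in(b2,rmA)", "free(right)", "robot_in(rmA)"]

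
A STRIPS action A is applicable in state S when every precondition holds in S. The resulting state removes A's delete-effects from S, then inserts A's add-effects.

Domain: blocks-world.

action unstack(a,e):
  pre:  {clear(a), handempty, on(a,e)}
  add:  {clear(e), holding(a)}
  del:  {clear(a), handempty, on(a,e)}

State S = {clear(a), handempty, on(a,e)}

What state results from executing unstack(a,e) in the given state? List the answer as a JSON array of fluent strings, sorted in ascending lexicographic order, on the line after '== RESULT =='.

Compute (S \ del) ∪ add:
  pre ⊆ S: {clear(a), handempty, on(a,e)} ⊆ S  — applicable
  S \ del = {}
  ∪ add   = {clear(e), holding(a)}

== RESULT ==
["clear(e)", "holding(a)"]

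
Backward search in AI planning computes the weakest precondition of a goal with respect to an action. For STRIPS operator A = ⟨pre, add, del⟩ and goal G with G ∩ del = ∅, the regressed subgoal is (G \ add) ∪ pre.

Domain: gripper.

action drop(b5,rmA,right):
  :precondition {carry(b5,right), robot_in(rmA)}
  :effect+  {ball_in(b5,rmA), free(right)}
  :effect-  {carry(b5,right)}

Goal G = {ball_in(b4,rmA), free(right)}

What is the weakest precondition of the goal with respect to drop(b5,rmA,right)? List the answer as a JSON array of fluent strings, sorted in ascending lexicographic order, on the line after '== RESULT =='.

Regress:
  G ∩ del = {}  (empty — regression defined)
  G \ add = {ball_in(b4,rmA), free(right)} \ {ball_in(b5,rmA), free(right)} = {ball_in(b4,rmA)}
  ∪ pre   = {ball_in(b4,rmA)} ∪ {carry(b5,right), robot_in(rmA)}
          = {ball_in(b4,rmA), carry(b5,right), robot_in(rmA)}

== RESULT ==
["ball_in(b4,rmA)", "carry(b5,right)", "robot_in(rmA)"]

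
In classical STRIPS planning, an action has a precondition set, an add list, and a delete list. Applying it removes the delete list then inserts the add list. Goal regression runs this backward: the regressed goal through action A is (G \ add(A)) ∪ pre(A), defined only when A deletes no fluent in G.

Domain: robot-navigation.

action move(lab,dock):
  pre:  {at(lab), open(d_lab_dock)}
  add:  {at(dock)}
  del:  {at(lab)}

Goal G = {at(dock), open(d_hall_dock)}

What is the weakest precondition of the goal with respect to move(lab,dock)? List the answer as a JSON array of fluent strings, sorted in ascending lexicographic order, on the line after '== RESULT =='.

Regress:
  G ∩ del = {}  (empty — regression defined)
  G \ add = {at(dock), open(d_hall_dock)} \ {at(dock)} = {open(d_hall_dock)}
  ∪ pre   = {open(d_hall_dock)} ∪ {at(lab), open(d_lab_dock)}
          = {at(lab), open(d_hall_dock), open(d_lab_dock)}

== RESULT ==
["at(lab)", "open(d_hall_dock)", "open(d_lab_dock)"]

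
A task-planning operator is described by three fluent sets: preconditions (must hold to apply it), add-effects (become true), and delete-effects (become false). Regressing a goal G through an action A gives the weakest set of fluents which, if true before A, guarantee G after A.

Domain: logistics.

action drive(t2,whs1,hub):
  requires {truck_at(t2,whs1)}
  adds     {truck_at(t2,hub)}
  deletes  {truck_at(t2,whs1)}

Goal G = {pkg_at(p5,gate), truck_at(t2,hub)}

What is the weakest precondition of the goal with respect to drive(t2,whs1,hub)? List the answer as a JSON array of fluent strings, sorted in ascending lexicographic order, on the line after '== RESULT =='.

Compute (G \ add) ∪ pre:
  G ∩ del = {}  (empty — regression defined)
  G \ add = {pkg_at(p5,gate), truck_at(t2,hub)} \ {truck_at(t2,hub)} = {pkg_at(p5,gate)}
  ∪ pre   = {pkg_at(p5,gate)} ∪ {truck_at(t2,whs1)}
          = {pkg_at(p5,gate), truck_at(t2,whs1)}

== RESULT ==
["pkg_at(p5,gate)", "truck_at(t2,whs1)"]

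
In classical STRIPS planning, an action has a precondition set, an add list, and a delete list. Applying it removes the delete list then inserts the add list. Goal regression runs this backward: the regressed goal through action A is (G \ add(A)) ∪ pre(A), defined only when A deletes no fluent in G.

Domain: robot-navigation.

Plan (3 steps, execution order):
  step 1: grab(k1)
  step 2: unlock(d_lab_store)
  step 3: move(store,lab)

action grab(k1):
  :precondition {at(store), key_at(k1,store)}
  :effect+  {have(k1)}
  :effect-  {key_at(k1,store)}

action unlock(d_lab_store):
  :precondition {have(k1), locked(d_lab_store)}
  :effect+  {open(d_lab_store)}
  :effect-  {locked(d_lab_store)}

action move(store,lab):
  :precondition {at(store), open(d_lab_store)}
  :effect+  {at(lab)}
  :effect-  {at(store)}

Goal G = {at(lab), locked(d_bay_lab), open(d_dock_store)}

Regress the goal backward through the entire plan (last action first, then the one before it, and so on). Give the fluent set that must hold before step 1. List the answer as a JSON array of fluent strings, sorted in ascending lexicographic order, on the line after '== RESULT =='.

Work backward from the goal:
  through step 3 (move(store,lab)): drop {at(lab)}, keep {locked(d_bay_lab), open(d_dock_store)}, require {at(store), open(d_lab_store)}
    → {at(store), locked(d_bay_lab), open(d_dock_store), open(d_lab_store)}
  through step 2 (unlock(d_lab_store)): drop {open(d_lab_store)}, keep {at(store), locked(d_bay_lab), open(d_dock_store)}, require {have(k1), locked(d_lab_store)}
    → {at(store), have(k1), locked(d_bay_lab), locked(d_lab_store), open(d_dock_store)}
  through step 1 (grab(k1)): drop {have(k1)}, keep {at(store), locked(d_bay_lab), locked(d_lab_store), open(d_dock_store)}, require {at(store), key_at(k1,store)}
    → {at(store), key_at(k1,store), locked(d_bay_lab), locked(d_lab_store), open(d_dock_store)}

== RESULT ==
["at(store)", "key_at(k1,store)", "locked(d_bay_lab)", "locked(d_lab_store)", "open(d_dock_store)"]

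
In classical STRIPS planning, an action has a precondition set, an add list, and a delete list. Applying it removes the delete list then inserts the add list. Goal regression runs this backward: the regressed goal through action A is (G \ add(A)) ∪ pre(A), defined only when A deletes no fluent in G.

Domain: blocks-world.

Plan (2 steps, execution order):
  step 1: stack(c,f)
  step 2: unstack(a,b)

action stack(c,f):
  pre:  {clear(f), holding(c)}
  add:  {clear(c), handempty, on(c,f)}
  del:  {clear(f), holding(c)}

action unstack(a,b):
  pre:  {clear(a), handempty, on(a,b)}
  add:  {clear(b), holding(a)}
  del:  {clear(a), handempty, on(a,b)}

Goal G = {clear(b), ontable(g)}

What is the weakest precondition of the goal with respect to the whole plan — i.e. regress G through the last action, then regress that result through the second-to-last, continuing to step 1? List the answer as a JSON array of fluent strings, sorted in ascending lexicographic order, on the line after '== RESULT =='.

Regress step by step:
  through step 2 (unstack(a,b)): drop {clear(b)}, keep {ontable(g)}, require {clear(a), handempty, on(a,b)}
    → {clear(a), handempty, on(a,b), ontable(g)}
  through step 1 (stack(c,f)): drop {handempty}, keep {clear(a), on(a,b), ontable(g)}, require {clear(f), holding(c)}
    → {clear(a), clear(f), holding(c), on(a,b), ontable(g)}

== RESULT ==
["clear(a)", "clear(f)", "holding(c)", "on(a,b)", "ontable(g)"]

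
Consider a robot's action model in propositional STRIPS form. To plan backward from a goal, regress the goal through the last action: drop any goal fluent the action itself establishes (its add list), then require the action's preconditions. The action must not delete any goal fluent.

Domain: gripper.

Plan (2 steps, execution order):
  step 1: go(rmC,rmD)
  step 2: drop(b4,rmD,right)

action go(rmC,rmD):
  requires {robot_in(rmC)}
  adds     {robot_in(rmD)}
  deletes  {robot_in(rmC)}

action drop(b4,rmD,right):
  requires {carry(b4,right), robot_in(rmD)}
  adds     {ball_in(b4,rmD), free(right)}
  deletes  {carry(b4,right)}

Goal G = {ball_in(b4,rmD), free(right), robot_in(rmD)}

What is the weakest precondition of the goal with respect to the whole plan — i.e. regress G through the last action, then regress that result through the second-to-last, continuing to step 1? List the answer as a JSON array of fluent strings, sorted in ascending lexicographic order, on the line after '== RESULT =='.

Regress step by step:
  through step 2 (drop(b4,rmD,right)): drop {ball_in(b4,rmD), free(right)}, keep {robot_in(rmD)}, require {carry(b4,right), robot_in(rmD)}
    → {carry(b4,right), robot_in(rmD)}
  through step 1 (go(rmC,rmD)): drop {robot_in(rmD)}, keep {carry(b4,right)}, require {robot_in(rmC)}
    → {carry(b4,right), robot_in(rmC)}

== RESULT ==
["carry(b4,right)", "robot_in(rmC)"]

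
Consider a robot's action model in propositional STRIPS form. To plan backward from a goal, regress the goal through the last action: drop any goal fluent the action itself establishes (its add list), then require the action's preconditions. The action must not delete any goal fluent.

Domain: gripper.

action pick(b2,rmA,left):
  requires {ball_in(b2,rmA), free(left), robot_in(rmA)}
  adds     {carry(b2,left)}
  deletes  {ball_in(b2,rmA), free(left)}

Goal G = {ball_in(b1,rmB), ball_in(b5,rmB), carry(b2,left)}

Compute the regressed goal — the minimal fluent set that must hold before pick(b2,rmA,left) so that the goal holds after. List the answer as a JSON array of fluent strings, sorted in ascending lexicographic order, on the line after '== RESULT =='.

Compute (G \ add) ∪ pre:
  G ∩ del = {}  (empty — regression defined)
  G \ add = {ball_in(b1,rmB), ball_in(b5,rmB), carry(b2,left)} \ {carry(b2,left)} = {ball_in(b1,rmB), ball_in(b5,rmB)}
  ∪ pre   = {ball_in(b1,rmB), ball_in(b5,rmB)} ∪ {ball_in(b2,rmA), free(left), robot_in(rmA)}
          = {ball_in(b1,rmB), ball_in(b2,rmA), ball_in(b5,rmB), free(left), robot_in(rmA)}

== RESULT ==
["ball_in(b1,rmB)", "ball_in(b2,rmA)", "ball_in(b5,rmB)", "free(left)", "robot_in(rmA)"]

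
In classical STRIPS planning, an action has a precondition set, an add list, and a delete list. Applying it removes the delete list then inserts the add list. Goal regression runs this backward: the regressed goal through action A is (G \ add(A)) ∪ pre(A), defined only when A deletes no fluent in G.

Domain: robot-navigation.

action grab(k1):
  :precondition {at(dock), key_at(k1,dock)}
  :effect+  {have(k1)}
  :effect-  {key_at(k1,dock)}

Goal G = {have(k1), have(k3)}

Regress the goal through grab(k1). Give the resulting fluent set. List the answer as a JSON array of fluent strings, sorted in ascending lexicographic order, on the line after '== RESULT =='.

Regress:
  G ∩ del = {}  (empty — regression defined)
  G \ add = {have(k1), have(k3)} \ {have(k1)} = {have(k3)}
  ∪ pre   = {have(k3)} ∪ {at(dock), key_at(k1,dock)}
          = {at(dock), have(k3), key_at(k1,dock)}

== RESULT ==
["at(dock)", "have(k3)", "key_at(k1,dock)"]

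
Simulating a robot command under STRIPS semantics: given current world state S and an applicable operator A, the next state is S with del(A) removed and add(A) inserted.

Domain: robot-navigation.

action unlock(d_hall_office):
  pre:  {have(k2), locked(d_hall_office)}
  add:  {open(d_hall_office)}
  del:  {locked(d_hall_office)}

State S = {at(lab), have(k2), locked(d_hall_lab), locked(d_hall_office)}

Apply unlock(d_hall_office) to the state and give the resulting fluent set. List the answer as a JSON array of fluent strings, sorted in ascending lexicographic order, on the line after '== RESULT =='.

Progress:
  pre ⊆ S: {have(k2), locked(d_hall_office)} ⊆ S  — applicable
  S \ del = {at(lab), have(k2), locked(d_hall_lab)}
  ∪ add   = {at(lab), have(k2), locked(d_hall_lab), open(d_hall_office)}

== RESULT ==
["at(lab)", "have(k2)", "locked(d_hall_lab)", "open(d_hall_office)"]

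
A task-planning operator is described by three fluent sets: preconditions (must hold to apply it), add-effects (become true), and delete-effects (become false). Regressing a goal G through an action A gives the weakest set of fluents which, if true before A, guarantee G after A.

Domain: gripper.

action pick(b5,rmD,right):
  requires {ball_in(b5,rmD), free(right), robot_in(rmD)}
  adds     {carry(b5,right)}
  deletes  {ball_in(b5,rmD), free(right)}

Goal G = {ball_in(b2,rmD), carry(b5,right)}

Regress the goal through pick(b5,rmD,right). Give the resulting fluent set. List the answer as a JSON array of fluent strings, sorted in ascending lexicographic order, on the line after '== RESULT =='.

Regress:
  G ∩ del = {}  (empty — regression defined)
  G \ add = {ball_in(b2,rmD), carry(b5,right)} \ {carry(b5,right)} = {ball_in(b2,rmD)}
  ∪ pre   = {ball_in(b2,rmD)} ∪ {ball_in(b5,rmD), free(right), robot_in(rmD)}
          = {ball_in(b2,rmD), ball_in(b5,rmD), free(right), robot_in(rmD)}

== RESULT ==
["ball_in(b2,rmD)", "ball_in(b5,rmD)", "free(right)", "robot_in(rmD)"]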